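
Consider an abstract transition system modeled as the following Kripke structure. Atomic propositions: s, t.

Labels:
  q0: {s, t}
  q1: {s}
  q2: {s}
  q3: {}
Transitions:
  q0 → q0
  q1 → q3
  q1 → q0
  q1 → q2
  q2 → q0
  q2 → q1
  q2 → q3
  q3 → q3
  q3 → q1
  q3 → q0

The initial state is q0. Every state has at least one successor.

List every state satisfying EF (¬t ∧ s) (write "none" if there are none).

States satisfying ¬t ∧ s: {q1, q2}.
States satisfying EF (¬t ∧ s): {q1, q2, q3}.

{q1, q2, q3}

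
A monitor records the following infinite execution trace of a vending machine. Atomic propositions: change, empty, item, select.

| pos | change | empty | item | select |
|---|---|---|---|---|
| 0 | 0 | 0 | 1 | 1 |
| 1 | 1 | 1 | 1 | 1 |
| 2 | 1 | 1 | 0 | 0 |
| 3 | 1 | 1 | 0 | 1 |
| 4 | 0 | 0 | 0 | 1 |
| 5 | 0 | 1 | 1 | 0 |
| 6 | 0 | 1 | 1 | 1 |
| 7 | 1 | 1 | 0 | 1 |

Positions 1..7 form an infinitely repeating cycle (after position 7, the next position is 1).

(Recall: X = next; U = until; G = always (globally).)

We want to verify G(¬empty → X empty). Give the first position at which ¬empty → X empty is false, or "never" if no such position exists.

¬empty → X empty holds at every position 0..7, and those are all the positions the trace ever visits, so the invariant G(¬empty → X empty) is never violated.

never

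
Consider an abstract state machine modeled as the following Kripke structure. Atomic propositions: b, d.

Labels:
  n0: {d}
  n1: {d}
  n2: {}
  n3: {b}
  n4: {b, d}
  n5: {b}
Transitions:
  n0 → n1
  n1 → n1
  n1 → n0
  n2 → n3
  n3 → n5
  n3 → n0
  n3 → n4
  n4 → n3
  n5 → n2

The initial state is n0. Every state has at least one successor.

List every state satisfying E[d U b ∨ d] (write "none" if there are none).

{n0, n1, n3, n4, n5}

States satisfying d: {n0, n1, n4}.
States satisfying b ∨ d: {n0, n1, n3, n4, n5}.
States satisfying E[d U b ∨ d]: {n0, n1, n3, n4, n5}.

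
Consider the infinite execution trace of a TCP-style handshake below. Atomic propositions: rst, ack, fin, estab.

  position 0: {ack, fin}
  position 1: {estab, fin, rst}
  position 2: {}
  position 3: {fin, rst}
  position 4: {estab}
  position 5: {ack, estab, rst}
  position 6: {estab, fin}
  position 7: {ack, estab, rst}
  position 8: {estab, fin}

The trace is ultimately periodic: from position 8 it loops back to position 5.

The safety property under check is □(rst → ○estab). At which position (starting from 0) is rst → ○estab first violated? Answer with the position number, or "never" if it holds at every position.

1

Check rst → ○estab at each position in order: 0 ✓.
At position 1 the labels are {estab, fin, rst} and the next position 2 has {}, so rst → ○estab is false there. This is the first violation.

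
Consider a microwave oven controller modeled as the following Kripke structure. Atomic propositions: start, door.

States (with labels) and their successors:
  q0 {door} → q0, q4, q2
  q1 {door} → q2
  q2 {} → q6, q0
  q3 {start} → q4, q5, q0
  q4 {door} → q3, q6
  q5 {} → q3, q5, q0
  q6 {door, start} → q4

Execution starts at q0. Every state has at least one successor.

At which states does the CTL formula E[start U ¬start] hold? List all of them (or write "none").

{q0, q1, q2, q3, q4, q5, q6}

States satisfying start: {q3, q6}.
States satisfying ¬start: {q0, q1, q2, q4, q5}.
States satisfying E[start U ¬start]: {q0, q1, q2, q3, q4, q5, q6}.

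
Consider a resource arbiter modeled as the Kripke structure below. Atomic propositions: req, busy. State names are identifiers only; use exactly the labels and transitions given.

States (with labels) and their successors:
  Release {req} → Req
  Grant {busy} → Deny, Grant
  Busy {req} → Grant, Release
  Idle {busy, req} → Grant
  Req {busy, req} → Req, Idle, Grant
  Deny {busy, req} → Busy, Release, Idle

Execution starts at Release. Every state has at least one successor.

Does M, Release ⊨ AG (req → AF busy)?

States satisfying req → AF busy: {Release, Grant, Busy, Idle, Req, Deny}.
States satisfying AG (req → AF busy): {Release, Grant, Busy, Idle, Req, Deny}.
Every state reachable from Release satisfies req → AF busy.
Release ∈ Sat(AG (req → AF busy)).

Yes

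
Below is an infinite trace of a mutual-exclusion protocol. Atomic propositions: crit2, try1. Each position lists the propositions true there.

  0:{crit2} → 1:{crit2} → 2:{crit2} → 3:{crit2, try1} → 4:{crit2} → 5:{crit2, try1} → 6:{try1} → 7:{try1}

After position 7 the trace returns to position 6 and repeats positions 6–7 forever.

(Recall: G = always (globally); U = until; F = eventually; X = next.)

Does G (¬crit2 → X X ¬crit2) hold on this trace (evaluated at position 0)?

¬crit2 → X X ¬crit2 holds at every position 0..7, and those are all positions ever visited, so G (¬crit2 → X X ¬crit2) holds.
Positions where ¬crit2 holds: 6, 7.
Check X X ¬crit2 at each: 6→ok, 7→ok.

Holds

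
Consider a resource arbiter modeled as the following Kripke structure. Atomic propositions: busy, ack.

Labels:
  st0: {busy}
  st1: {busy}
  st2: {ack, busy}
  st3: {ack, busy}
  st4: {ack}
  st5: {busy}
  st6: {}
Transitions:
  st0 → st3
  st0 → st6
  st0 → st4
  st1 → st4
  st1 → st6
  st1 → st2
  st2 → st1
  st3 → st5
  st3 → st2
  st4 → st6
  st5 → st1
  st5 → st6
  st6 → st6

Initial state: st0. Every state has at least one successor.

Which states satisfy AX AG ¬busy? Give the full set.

States satisfying AG ¬busy: {st4, st6}.
States satisfying AX AG ¬busy: {st4, st6}.

{st4, st6}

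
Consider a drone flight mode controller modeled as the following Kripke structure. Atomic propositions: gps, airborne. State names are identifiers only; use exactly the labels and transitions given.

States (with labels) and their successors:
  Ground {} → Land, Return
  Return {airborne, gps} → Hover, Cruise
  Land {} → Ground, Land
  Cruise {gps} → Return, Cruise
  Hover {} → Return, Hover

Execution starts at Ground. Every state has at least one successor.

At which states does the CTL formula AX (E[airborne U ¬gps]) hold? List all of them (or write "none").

{Ground, Land, Hover}

States satisfying E[airborne U ¬gps]: {Ground, Return, Land, Hover}.
States satisfying AX (E[airborne U ¬gps]): {Ground, Land, Hover}.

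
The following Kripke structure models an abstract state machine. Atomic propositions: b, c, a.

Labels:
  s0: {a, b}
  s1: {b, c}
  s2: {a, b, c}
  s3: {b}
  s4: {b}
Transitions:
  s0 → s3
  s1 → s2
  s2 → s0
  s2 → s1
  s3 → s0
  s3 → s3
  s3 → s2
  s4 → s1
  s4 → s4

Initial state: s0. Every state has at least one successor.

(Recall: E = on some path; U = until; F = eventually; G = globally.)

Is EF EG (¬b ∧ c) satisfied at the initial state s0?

States satisfying EG (¬b ∧ c): ∅.
States satisfying EF EG (¬b ∧ c): ∅.
No suitable path/successor from s0 witnesses the formula.
s0 ∉ Sat(EF EG (¬b ∧ c)).

No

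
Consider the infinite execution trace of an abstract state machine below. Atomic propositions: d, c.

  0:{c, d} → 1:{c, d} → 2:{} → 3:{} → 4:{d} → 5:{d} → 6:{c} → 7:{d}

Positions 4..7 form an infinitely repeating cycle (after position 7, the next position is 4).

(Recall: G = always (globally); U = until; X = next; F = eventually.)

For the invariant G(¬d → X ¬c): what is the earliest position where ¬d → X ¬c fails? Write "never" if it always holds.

never

¬d → X ¬c holds at every position 0..7, and those are all the positions the trace ever visits, so the invariant G(¬d → X ¬c) is never violated.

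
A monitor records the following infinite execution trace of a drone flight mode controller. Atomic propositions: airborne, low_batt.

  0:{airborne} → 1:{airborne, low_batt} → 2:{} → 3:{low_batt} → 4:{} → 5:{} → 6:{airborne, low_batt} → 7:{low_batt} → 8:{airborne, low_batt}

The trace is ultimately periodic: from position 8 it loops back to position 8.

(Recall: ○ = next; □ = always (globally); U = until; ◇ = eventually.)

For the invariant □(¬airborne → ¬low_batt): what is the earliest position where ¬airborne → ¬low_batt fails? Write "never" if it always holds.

3

Check ¬airborne → ¬low_batt at each position in order: 0 ✓, 1 ✓, 2 ✓.
At position 3 the labels are {low_batt}, so ¬airborne → ¬low_batt is false there. This is the first violation.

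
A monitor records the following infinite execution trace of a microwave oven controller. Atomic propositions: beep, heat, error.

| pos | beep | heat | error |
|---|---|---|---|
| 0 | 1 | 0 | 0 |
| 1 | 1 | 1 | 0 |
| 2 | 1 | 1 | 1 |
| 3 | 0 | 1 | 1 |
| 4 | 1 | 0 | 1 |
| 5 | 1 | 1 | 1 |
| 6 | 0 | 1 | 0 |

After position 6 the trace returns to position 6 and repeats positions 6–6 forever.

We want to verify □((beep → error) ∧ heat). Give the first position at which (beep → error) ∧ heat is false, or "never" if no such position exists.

At position 0 the labels are {beep}, so (beep → error) ∧ heat is false there. This is the first violation.

0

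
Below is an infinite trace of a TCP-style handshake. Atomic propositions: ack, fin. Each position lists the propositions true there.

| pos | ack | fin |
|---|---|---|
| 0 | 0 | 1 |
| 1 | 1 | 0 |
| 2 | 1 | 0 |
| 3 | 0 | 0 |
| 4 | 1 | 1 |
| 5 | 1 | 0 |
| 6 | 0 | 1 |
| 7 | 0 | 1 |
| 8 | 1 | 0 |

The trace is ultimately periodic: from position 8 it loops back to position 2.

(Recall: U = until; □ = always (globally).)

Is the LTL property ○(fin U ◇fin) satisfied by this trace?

The position after 0 is 1; fin U ◇fin is true there.

Holds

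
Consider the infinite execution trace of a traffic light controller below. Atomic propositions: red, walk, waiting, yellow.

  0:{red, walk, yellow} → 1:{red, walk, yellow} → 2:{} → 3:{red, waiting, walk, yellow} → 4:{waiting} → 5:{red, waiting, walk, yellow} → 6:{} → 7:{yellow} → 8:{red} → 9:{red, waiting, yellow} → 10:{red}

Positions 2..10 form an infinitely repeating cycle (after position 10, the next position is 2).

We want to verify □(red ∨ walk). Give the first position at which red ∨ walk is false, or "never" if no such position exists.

Check red ∨ walk at each position in order: 0 ✓, 1 ✓.
At position 2 the labels are {}, so red ∨ walk is false there. This is the first violation.

2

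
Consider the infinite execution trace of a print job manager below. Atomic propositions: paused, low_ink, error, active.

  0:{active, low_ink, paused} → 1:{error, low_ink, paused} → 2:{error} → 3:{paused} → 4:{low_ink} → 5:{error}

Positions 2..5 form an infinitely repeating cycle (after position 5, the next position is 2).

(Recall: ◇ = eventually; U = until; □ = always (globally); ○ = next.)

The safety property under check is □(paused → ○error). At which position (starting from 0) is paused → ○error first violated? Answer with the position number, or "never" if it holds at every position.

3

Check paused → ○error at each position in order: 0 ✓, 1 ✓, 2 ✓.
At position 3 the labels are {paused} and the next position 4 has {low_ink}, so paused → ○error is false there. This is the first violation.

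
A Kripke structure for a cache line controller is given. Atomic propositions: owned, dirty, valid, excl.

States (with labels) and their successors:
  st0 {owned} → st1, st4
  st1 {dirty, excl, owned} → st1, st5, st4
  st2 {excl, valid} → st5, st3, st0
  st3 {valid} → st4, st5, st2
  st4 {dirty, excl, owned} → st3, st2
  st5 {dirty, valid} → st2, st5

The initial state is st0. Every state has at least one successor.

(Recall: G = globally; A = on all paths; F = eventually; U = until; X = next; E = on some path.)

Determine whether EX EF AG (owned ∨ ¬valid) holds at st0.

Violated

States satisfying EF AG (owned ∨ ¬valid): ∅.
States satisfying EX EF AG (owned ∨ ¬valid): ∅.
No suitable path/successor from st0 witnesses the formula.
st0 ∉ Sat(EX EF AG (owned ∨ ¬valid)).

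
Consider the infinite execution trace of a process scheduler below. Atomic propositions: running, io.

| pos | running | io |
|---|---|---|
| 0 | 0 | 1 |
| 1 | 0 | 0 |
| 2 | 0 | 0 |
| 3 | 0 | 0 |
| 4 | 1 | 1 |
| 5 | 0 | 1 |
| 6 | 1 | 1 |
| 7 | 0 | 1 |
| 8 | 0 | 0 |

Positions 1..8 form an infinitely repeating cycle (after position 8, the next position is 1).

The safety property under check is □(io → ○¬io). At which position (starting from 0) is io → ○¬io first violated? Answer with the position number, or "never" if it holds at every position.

Check io → ○¬io at each position in order: 0 ✓, 1 ✓, 2 ✓, 3 ✓.
At position 4 the labels are {io, running} and the next position 5 has {io}, so io → ○¬io is false there. This is the first violation.

4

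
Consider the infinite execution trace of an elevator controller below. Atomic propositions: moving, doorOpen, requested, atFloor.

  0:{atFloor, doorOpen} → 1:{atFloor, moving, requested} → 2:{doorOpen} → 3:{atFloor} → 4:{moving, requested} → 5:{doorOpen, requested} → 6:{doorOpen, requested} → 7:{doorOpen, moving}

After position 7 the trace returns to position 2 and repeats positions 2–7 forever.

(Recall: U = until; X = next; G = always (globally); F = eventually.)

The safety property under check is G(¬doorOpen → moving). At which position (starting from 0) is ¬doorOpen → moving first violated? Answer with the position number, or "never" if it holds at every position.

3

Check ¬doorOpen → moving at each position in order: 0 ✓, 1 ✓, 2 ✓.
At position 3 the labels are {atFloor}, so ¬doorOpen → moving is false there. This is the first violation.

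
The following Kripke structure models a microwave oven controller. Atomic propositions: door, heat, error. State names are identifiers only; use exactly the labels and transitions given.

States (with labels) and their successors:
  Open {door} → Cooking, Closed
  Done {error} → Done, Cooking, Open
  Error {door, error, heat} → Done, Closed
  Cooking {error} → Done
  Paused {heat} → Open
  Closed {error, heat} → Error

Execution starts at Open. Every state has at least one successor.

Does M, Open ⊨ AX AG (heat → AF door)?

Yes

States satisfying AG (heat → AF door): {Open, Done, Error, Cooking, Paused, Closed}.
States satisfying AX AG (heat → AF door): {Open, Done, Error, Cooking, Paused, Closed}.
Open ∈ Sat(AX AG (heat → AF door)).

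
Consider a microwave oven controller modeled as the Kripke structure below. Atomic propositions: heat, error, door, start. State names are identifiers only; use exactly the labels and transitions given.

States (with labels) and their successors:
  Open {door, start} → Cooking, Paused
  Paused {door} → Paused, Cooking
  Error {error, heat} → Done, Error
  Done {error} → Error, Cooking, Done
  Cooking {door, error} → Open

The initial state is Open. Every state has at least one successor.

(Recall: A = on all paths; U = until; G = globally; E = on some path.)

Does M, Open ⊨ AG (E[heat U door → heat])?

Violated

States satisfying E[heat U door → heat]: {Error, Done}.
States satisfying AG (E[heat U door → heat]): ∅.
Cooking is reachable from Open and violates E[heat U door → heat], so AG fails at Open.
Open ∉ Sat(AG (E[heat U door → heat])).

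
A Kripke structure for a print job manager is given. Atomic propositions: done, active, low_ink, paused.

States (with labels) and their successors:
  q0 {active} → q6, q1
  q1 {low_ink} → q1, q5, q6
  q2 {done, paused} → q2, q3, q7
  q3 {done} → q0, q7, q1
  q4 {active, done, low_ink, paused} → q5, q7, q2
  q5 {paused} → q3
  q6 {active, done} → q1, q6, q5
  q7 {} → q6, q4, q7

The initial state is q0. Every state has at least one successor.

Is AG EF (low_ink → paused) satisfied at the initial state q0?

States satisfying EF (low_ink → paused): {q0, q1, q2, q3, q4, q5, q6, q7}.
States satisfying AG EF (low_ink → paused): {q0, q1, q2, q3, q4, q5, q6, q7}.
Every state reachable from q0 satisfies EF (low_ink → paused).
q0 ∈ Sat(AG EF (low_ink → paused)).

Holds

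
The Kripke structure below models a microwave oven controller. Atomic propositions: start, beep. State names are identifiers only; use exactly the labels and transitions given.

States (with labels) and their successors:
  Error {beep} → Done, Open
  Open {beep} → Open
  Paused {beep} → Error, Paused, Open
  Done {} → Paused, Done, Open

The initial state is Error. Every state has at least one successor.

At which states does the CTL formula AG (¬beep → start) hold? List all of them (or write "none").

States satisfying ¬beep → start: {Error, Open, Paused}.
States satisfying AG (¬beep → start): {Open}.

{Open}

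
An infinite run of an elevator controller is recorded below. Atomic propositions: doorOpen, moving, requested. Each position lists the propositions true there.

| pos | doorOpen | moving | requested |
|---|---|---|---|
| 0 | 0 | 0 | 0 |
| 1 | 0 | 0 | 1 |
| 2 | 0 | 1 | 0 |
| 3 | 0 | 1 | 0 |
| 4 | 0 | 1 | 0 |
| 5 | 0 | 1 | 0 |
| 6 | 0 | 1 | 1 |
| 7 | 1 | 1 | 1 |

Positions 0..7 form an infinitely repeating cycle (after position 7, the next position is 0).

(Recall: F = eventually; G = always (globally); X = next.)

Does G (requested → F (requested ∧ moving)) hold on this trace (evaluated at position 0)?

Holds

requested → F (requested ∧ moving) holds at every position 0..7, and those are all positions ever visited, so G (requested → F (requested ∧ moving)) holds.
Positions where requested holds: 1, 6, 7.
Check F (requested ∧ moving) at each: 1→ok, 6→ok, 7→ok.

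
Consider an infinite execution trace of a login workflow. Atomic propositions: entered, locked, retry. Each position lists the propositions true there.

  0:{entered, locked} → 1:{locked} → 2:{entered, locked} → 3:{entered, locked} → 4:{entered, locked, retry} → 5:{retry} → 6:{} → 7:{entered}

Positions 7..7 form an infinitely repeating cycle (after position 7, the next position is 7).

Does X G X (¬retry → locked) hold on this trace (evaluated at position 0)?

Violated

The position after 0 is 1; G X (¬retry → locked) is false there.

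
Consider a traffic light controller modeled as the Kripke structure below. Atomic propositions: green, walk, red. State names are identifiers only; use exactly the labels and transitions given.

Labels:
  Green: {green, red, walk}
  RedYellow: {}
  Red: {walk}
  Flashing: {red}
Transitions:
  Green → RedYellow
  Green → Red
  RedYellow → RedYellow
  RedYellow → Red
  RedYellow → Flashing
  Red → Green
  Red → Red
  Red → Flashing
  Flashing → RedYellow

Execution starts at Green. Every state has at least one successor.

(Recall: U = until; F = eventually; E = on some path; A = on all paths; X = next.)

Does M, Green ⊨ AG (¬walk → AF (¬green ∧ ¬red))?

States satisfying ¬walk → AF (¬green ∧ ¬red): {Green, RedYellow, Red, Flashing}.
States satisfying AG (¬walk → AF (¬green ∧ ¬red)): {Green, RedYellow, Red, Flashing}.
Every state reachable from Green satisfies ¬walk → AF (¬green ∧ ¬red).
Green ∈ Sat(AG (¬walk → AF (¬green ∧ ¬red))).

Satisfied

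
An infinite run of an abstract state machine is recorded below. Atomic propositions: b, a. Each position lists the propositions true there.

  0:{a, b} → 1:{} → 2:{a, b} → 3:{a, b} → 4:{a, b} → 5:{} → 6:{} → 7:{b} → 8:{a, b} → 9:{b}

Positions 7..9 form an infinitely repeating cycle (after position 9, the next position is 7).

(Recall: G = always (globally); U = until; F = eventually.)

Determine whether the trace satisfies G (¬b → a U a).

¬b → a U a must hold at every position from 0 onward. It fails at position 1, so G (¬b → a U a) is false.
Positions where ¬b holds: 1, 5, 6.
Check a U a at each: 1→fails, 5→fails, 6→fails.

Violated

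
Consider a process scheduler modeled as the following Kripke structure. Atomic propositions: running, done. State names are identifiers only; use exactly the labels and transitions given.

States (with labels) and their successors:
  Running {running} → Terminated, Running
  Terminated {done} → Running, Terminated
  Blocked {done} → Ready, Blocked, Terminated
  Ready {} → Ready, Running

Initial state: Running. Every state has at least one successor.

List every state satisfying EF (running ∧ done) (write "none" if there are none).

none

States satisfying running ∧ done: ∅.
States satisfying EF (running ∧ done): ∅.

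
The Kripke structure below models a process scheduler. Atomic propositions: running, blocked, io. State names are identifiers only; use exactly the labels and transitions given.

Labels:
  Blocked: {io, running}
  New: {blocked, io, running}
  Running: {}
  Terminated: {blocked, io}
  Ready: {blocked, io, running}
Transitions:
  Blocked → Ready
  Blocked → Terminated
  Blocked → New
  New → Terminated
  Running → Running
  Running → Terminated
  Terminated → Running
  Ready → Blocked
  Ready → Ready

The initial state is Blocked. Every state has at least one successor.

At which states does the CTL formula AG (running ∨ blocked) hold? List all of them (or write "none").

States satisfying running ∨ blocked: {Blocked, New, Terminated, Ready}.
States satisfying AG (running ∨ blocked): ∅.

none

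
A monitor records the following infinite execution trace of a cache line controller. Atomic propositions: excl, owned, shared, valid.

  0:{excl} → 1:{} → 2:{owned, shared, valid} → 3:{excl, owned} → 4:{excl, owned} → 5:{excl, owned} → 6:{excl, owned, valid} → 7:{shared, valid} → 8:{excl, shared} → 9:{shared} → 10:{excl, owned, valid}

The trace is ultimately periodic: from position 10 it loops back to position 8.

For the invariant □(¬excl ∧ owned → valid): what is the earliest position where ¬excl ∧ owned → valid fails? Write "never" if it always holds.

never

¬excl ∧ owned → valid holds at every position 0..10, and those are all the positions the trace ever visits, so the invariant □(¬excl ∧ owned → valid) is never violated.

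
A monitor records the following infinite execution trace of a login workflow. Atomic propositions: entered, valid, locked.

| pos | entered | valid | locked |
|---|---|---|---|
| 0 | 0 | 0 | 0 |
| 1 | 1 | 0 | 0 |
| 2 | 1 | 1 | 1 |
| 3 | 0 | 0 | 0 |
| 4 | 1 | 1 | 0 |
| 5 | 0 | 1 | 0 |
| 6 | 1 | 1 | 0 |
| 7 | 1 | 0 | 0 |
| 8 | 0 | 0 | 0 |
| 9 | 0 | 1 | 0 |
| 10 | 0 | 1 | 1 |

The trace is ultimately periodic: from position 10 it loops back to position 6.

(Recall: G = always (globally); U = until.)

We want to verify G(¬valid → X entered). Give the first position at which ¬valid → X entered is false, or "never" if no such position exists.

7

Check ¬valid → X entered at each position in order: 0 ✓, 1 ✓, 2 ✓, 3 ✓, 4 ✓, 5 ✓, 6 ✓.
At position 7 the labels are {entered} and the next position 8 has {}, so ¬valid → X entered is false there. This is the first violation.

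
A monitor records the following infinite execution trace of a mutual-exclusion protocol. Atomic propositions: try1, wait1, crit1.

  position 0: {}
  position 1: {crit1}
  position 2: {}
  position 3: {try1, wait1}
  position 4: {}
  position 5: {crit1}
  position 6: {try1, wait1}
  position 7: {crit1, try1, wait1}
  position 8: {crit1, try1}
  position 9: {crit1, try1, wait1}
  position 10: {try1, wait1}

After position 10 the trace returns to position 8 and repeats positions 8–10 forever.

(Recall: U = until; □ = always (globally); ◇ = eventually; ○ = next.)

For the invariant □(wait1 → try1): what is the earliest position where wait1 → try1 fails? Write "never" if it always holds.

never

wait1 → try1 holds at every position 0..10, and those are all the positions the trace ever visits, so the invariant □(wait1 → try1) is never violated.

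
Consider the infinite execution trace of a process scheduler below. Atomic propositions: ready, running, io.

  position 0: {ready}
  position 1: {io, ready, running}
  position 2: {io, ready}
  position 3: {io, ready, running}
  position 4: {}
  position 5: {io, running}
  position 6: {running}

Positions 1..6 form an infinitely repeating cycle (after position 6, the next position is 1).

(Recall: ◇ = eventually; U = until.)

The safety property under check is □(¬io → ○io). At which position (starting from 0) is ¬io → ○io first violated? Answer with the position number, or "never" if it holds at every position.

never

¬io → ○io holds at every position 0..6, and those are all the positions the trace ever visits, so the invariant □(¬io → ○io) is never violated.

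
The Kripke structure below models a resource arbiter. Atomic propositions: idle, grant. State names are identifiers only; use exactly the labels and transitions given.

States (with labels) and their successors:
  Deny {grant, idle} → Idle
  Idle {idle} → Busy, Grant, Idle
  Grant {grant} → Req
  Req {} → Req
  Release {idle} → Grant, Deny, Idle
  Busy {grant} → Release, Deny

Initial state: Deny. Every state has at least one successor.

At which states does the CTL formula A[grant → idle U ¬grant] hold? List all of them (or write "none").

States satisfying grant → idle: {Deny, Idle, Req, Release}.
States satisfying ¬grant: {Idle, Req, Release}.
States satisfying A[grant → idle U ¬grant]: {Deny, Idle, Req, Release}.

{Deny, Idle, Req, Release}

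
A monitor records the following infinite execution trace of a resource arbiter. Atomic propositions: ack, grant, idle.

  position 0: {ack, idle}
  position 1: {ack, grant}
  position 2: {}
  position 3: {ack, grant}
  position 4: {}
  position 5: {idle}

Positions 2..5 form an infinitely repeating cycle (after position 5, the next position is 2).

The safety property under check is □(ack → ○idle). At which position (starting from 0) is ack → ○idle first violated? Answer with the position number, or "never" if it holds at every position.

At position 0 the labels are {ack, idle} and the next position 1 has {ack, grant}, so ack → ○idle is false there. This is the first violation.

0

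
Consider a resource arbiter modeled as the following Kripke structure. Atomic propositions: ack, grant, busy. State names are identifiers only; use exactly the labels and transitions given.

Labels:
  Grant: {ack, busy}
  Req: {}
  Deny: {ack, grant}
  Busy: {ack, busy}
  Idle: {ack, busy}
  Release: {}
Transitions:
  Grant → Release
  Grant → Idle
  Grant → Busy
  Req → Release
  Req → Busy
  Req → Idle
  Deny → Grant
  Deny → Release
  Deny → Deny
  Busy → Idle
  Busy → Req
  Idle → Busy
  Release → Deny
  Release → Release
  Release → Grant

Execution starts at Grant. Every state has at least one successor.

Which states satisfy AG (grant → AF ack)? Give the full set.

{Grant, Req, Deny, Busy, Idle, Release}

States satisfying grant → AF ack: {Grant, Req, Deny, Busy, Idle, Release}.
States satisfying AG (grant → AF ack): {Grant, Req, Deny, Busy, Idle, Release}.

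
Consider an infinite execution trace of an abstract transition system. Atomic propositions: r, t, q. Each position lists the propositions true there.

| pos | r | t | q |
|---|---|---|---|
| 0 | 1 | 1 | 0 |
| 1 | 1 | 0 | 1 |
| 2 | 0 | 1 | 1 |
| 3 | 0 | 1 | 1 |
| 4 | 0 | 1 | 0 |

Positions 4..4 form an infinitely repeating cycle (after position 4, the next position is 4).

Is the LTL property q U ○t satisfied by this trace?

Walking from position 0: at position 0, ○t has not yet held and q fails, so q U ○t is false.

Does not hold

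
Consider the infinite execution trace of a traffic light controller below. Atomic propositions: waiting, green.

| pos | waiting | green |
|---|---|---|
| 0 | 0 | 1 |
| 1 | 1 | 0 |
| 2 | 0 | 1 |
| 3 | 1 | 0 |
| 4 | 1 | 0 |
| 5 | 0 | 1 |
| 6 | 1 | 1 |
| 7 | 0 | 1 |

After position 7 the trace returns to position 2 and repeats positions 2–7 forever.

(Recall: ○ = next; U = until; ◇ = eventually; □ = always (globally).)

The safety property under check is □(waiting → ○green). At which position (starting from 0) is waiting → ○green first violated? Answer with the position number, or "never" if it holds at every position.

Check waiting → ○green at each position in order: 0 ✓, 1 ✓, 2 ✓.
At position 3 the labels are {waiting} and the next position 4 has {waiting}, so waiting → ○green is false there. This is the first violation.

3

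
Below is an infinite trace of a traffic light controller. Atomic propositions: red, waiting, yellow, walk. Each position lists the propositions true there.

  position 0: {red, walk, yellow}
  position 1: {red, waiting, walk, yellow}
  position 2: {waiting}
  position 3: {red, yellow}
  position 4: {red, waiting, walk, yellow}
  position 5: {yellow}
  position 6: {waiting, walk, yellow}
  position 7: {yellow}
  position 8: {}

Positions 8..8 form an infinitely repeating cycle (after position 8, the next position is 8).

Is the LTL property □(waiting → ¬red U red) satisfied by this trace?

Does not hold

waiting → ¬red U red must hold at every position from 0 onward. It fails at position 6, so □(waiting → ¬red U red) is false.
Positions where waiting holds: 1, 2, 4, 6.
Check ¬red U red at each: 1→ok, 2→ok, 4→ok, 6→fails.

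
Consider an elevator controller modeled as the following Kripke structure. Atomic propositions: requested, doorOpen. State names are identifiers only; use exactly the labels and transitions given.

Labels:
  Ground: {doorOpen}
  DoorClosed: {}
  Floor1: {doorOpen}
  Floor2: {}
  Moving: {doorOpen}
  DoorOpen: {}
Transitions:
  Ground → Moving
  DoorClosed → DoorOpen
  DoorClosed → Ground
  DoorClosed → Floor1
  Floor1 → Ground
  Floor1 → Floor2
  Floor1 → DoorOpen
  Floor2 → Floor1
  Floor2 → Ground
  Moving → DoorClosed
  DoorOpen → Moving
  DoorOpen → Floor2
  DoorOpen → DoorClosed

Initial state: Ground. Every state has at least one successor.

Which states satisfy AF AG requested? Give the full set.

none

States satisfying AG requested: ∅.
States satisfying AF AG requested: ∅.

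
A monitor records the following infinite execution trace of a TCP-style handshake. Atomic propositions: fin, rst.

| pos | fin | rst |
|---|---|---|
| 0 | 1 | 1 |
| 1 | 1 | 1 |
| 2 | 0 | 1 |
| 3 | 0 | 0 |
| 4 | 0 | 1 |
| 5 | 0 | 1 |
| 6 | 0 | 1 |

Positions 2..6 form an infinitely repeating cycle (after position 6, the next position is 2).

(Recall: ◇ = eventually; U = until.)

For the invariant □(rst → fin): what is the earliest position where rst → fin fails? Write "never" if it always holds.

Check rst → fin at each position in order: 0 ✓, 1 ✓.
At position 2 the labels are {rst}, so rst → fin is false there. This is the first violation.

2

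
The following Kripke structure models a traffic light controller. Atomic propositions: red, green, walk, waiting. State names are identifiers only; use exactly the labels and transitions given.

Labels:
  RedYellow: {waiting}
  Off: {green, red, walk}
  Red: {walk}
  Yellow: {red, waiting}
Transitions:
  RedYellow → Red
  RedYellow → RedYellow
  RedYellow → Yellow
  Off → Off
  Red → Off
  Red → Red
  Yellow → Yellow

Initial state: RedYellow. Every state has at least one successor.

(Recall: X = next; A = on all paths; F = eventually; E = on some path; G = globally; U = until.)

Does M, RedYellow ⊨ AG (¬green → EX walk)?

Does not hold

States satisfying ¬green → EX walk: {RedYellow, Off, Red}.
States satisfying AG (¬green → EX walk): {Off, Red}.
Yellow is reachable from RedYellow and violates ¬green → EX walk, so AG fails at RedYellow.
RedYellow ∉ Sat(AG (¬green → EX walk)).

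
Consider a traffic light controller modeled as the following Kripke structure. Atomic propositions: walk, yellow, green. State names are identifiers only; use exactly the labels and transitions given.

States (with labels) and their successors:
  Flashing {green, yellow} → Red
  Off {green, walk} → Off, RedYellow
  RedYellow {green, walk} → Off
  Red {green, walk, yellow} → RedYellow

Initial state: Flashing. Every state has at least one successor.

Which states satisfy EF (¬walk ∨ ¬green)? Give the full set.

States satisfying ¬walk ∨ ¬green: {Flashing}.
States satisfying EF (¬walk ∨ ¬green): {Flashing}.

{Flashing}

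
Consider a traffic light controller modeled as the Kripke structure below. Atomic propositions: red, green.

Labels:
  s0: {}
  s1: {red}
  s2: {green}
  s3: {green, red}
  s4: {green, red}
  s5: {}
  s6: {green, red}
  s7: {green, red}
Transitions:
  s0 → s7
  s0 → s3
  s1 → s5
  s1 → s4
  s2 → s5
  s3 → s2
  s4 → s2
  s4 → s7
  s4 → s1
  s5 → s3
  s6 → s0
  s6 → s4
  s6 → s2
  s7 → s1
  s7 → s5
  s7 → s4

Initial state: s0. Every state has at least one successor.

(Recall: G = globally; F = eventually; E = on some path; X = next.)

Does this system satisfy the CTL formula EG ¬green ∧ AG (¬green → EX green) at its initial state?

States satisfying ¬green: {s0, s1, s5}.
States satisfying EG ¬green: ∅.
States satisfying ¬green → EX green: {s0, s1, s2, s3, s4, s5, s6, s7}.
States satisfying AG (¬green → EX green): {s0, s1, s2, s3, s4, s5, s6, s7}.
States satisfying EG ¬green ∧ AG (¬green → EX green): ∅.
s0 ∉ Sat(EG ¬green ∧ AG (¬green → EX green)).

No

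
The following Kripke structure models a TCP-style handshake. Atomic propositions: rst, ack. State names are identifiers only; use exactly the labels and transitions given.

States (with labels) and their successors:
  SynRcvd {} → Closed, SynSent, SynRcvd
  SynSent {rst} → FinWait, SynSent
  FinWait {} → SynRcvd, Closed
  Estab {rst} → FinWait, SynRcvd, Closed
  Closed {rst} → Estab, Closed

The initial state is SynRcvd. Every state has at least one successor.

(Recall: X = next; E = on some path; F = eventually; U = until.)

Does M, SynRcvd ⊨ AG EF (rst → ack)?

Satisfied

States satisfying EF (rst → ack): {SynRcvd, SynSent, FinWait, Estab, Closed}.
States satisfying AG EF (rst → ack): {SynRcvd, SynSent, FinWait, Estab, Closed}.
Every state reachable from SynRcvd satisfies EF (rst → ack).
SynRcvd ∈ Sat(AG EF (rst → ack)).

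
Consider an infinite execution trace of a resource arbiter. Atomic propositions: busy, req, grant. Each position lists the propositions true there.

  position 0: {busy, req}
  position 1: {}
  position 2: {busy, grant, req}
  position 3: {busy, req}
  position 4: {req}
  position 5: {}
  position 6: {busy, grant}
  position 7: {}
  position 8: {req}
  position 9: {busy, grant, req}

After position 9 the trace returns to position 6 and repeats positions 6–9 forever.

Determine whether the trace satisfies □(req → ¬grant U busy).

req → ¬grant U busy holds at every position 0..9, and those are all positions ever visited, so □(req → ¬grant U busy) holds.
Positions where req holds: 0, 2, 3, 4, 8, 9.
Check ¬grant U busy at each: 0→ok, 2→ok, 3→ok, 4→ok, 8→ok, 9→ok.

Holds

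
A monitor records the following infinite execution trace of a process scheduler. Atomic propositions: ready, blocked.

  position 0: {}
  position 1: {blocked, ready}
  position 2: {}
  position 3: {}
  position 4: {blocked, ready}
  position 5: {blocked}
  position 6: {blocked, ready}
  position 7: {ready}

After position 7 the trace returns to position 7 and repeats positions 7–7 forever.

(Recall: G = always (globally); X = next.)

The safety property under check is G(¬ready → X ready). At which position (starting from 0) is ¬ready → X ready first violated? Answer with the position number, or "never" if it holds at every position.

2

Check ¬ready → X ready at each position in order: 0 ✓, 1 ✓.
At position 2 the labels are {} and the next position 3 has {}, so ¬ready → X ready is false there. This is the first violation.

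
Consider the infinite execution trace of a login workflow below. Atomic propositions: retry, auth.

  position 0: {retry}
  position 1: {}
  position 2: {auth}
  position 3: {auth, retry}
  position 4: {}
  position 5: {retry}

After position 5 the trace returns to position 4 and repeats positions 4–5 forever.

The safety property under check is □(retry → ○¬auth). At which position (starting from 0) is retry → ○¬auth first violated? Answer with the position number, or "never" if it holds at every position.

never

retry → ○¬auth holds at every position 0..5, and those are all the positions the trace ever visits, so the invariant □(retry → ○¬auth) is never violated.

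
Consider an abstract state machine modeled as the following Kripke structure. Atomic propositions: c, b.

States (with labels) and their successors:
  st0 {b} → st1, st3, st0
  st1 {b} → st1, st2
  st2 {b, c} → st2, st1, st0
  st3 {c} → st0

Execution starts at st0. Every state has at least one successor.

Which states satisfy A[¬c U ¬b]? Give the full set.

States satisfying ¬c: {st0, st1}.
States satisfying ¬b: {st3}.
States satisfying A[¬c U ¬b]: {st3}.

{st3}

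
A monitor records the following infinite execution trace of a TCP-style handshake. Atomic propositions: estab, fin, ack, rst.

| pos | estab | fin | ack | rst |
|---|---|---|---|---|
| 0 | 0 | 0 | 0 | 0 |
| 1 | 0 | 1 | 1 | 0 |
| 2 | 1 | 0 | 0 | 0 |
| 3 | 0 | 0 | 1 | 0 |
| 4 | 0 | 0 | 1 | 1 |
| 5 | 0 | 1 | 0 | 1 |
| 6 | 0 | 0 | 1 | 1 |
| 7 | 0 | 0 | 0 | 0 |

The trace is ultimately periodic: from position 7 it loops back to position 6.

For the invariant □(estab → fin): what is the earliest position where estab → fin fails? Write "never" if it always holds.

2

Check estab → fin at each position in order: 0 ✓, 1 ✓.
At position 2 the labels are {estab}, so estab → fin is false there. This is the first violation.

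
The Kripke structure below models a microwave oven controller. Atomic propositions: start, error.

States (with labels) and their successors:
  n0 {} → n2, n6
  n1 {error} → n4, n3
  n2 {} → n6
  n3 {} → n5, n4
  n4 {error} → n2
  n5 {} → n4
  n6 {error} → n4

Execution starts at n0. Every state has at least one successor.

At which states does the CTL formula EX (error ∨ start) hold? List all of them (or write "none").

States satisfying error ∨ start: {n1, n4, n6}.
States satisfying EX (error ∨ start): {n0, n1, n2, n3, n5, n6}.

{n0, n1, n2, n3, n5, n6}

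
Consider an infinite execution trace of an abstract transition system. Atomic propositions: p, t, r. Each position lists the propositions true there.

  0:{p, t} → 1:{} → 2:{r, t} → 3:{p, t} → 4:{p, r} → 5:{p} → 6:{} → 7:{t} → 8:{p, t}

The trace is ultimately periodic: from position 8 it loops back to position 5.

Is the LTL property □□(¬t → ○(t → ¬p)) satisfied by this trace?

Yes

□(¬t → ○(t → ¬p)) holds at every position 0..8, and those are all positions ever visited, so □□(¬t → ○(t → ¬p)) holds.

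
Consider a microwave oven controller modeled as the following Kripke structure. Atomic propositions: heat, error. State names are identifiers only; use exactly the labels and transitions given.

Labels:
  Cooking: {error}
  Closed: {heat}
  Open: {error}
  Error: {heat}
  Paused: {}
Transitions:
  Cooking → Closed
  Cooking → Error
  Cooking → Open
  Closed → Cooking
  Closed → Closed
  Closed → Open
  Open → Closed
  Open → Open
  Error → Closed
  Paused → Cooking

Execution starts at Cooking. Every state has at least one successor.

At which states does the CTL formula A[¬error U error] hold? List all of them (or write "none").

States satisfying ¬error: {Closed, Error, Paused}.
States satisfying error: {Cooking, Open}.
States satisfying A[¬error U error]: {Cooking, Open, Paused}.

{Cooking, Open, Paused}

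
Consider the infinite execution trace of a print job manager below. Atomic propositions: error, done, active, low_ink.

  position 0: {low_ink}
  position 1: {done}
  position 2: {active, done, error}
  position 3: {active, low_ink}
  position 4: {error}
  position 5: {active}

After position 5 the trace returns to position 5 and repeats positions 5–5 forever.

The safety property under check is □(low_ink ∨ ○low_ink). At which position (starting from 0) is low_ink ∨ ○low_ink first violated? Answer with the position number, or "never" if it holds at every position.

1

Check low_ink ∨ ○low_ink at each position in order: 0 ✓.
At position 1 the labels are {done} and the next position 2 has {active, done, error}, so low_ink ∨ ○low_ink is false there. This is the first violation.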